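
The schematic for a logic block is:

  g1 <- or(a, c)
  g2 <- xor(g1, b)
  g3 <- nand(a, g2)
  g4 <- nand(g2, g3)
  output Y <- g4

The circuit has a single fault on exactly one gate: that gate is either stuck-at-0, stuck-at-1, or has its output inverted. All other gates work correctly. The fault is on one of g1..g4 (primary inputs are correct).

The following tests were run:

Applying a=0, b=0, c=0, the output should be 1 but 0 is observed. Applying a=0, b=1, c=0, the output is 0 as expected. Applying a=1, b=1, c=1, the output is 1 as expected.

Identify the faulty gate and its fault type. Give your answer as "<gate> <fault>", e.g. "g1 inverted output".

g2 stuck-at-1

Fault-free values for test 1 (a=0, b=0, c=0): g1=0, g2=0, g3=1, g4=1, giving Y=1. Observed 0.
Test 1: faults giving observed 0 are {g1 stuck-at-1, g1 inverted output, g2 stuck-at-1, g2 inverted output, g4 stuck-at-0, g4 inverted output}.
Test 2 (a=0, b=1, c=0): fault-free g1=0, g2=1, g3=1, g4=0 → 0; observed 0. Eliminates g1 stuck-at-1, g1 inverted output, g2 inverted output, g4 inverted output.
Test 3 (a=1, b=1, c=1): fault-free g1=1, g2=0, g3=1, g4=1 → 1; observed 1. Eliminates g4 stuck-at-0.
Only g2 stuck-at-1 is consistent with every test.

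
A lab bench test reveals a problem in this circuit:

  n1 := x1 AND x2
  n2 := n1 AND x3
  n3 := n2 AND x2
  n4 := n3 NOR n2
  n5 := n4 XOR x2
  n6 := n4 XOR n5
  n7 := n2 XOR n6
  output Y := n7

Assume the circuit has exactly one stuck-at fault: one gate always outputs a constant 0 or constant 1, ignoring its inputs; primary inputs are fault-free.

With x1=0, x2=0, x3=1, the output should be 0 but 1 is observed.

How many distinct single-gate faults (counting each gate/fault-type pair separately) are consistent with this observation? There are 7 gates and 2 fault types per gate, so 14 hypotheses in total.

5

Fault-free: n1=0, n2=0, n3=0, n4=1, n5=1, n6=0, n7=0 → 0. Observed 1.
  n1 stuck-at-0: output 0 ✗
  n1 stuck-at-1: output 1 ✓
  n2 stuck-at-0: output 0 ✗
  n2 stuck-at-1: output 1 ✓
  n3 stuck-at-0: output 0 ✗
  n3 stuck-at-1: output 0 ✗
  n4 stuck-at-0: output 0 ✗
  n4 stuck-at-1: output 0 ✗
  n5 stuck-at-0: output 1 ✓
  n5 stuck-at-1: output 0 ✗
  n6 stuck-at-0: output 0 ✗
  n6 stuck-at-1: output 1 ✓
  n7 stuck-at-0: output 0 ✗
  n7 stuck-at-1: output 1 ✓
Consistent faults: {n1 stuck-at-1, n2 stuck-at-1, n5 stuck-at-0, n6 stuck-at-1, n7 stuck-at-1} — 5 in all.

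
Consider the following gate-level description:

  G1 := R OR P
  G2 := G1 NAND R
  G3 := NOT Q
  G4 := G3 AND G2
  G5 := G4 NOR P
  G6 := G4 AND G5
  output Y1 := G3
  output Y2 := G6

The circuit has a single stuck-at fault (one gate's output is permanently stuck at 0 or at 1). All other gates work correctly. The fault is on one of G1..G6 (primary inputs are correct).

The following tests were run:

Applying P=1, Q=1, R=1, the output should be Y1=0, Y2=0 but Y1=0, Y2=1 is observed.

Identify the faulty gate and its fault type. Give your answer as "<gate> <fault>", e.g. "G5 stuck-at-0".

Fault-free values for test 1 (P=1, Q=1, R=1): G1=1, G2=0, G3=0, G4=0, G5=0, G6=0, giving Y1=0, Y2=0. Observed Y1=0, Y2=1.
Test 1: faults giving observed Y1=0, Y2=1 are {G6 stuck-at-1}.
Only G6 stuck-at-1 is consistent with every test.

G6 stuck-at-1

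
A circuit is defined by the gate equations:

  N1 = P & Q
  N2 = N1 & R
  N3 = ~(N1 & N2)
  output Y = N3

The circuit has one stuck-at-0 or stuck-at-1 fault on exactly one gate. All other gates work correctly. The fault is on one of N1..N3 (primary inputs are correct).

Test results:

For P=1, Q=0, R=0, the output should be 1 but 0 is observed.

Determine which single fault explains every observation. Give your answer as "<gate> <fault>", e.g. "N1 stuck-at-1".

Fault-free values for test 1 (P=1, Q=0, R=0): N1=0, N2=0, N3=1, giving Y=1. Observed 0.
Test 1: faults giving observed 0 are {N3 stuck-at-0}.
Only N3 stuck-at-0 is consistent with every test.

N3 stuck-at-0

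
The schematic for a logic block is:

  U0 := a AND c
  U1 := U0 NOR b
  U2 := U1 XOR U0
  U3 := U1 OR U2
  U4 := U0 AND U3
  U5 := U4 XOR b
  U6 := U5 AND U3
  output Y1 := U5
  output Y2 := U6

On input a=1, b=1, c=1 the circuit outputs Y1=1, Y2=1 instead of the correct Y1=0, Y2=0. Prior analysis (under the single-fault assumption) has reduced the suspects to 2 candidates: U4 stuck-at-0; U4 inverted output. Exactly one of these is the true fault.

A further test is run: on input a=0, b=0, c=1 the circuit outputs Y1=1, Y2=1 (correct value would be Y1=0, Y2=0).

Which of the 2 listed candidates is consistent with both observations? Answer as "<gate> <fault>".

U4 inverted output

Evaluate each candidate on input a=0, b=0, c=1:
  U4 stuck-at-0: U0=0, U1=1, U2=1, U3=1, U4=0 [stuck-at-0], U5=0, U6=0 → Y1=0, Y2=0 — eliminated
  U4 inverted output: U0=0, U1=1, U2=1, U3=1, U4=1 [inverted output], U5=1, U6=1 → Y1=1, Y2=1 — matches
Only U4 inverted output reproduces the observed Y1=1, Y2=1.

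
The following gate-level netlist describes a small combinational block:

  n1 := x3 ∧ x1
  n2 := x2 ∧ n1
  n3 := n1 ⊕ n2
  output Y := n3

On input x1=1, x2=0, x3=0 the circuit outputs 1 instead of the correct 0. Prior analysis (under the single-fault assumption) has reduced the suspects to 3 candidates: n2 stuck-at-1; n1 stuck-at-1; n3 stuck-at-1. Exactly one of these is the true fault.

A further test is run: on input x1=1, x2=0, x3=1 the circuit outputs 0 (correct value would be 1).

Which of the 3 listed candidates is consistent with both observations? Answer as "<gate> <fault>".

Evaluate each candidate on input x1=1, x2=0, x3=1:
  n2 stuck-at-1: n1=1, n2=1 [stuck-at-1], n3=0 → 0 — matches
  n1 stuck-at-1: n1=1 [stuck-at-1], n2=0, n3=1 → 1 — eliminated
  n3 stuck-at-1: n1=1, n2=0, n3=1 [stuck-at-1] → 1 — eliminated
Only n2 stuck-at-1 reproduces the observed 0.

n2 stuck-at-1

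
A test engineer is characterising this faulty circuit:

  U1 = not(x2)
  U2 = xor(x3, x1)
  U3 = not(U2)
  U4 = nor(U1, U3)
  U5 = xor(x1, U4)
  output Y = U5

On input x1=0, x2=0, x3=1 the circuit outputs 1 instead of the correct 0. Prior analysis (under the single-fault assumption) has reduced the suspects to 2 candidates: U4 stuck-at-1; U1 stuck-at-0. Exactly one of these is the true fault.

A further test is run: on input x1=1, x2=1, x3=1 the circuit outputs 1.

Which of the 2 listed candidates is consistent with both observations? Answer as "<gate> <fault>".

U1 stuck-at-0

Evaluate each candidate on input x1=1, x2=1, x3=1:
  U4 stuck-at-1: U1=0, U2=0, U3=1, U4=1 [stuck-at-1], U5=0 → 0 — eliminated
  U1 stuck-at-0: U1=0 [stuck-at-0], U2=0, U3=1, U4=0, U5=1 → 1 — matches
Only U1 stuck-at-0 reproduces the observed 1.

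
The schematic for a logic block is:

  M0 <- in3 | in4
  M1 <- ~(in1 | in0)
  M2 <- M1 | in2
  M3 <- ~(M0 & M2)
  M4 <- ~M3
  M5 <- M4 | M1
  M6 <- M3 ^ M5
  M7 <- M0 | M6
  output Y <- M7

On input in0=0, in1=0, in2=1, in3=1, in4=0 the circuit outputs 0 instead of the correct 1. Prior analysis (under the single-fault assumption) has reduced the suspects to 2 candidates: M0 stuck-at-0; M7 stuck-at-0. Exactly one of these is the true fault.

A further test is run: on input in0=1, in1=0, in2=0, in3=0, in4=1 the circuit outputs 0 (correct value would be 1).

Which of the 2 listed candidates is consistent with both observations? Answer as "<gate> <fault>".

Evaluate each candidate on input in0=1, in1=0, in2=0, in3=0, in4=1:
  M0 stuck-at-0: M0=0 [stuck-at-0], M1=0, M2=0, M3=1, M4=0, M5=0, M6=1, M7=1 → 1 — eliminated
  M7 stuck-at-0: M0=1, M1=0, M2=0, M3=1, M4=0, M5=0, M6=1, M7=0 [stuck-at-0] → 0 — matches
Only M7 stuck-at-0 reproduces the observed 0.

M7 stuck-at-0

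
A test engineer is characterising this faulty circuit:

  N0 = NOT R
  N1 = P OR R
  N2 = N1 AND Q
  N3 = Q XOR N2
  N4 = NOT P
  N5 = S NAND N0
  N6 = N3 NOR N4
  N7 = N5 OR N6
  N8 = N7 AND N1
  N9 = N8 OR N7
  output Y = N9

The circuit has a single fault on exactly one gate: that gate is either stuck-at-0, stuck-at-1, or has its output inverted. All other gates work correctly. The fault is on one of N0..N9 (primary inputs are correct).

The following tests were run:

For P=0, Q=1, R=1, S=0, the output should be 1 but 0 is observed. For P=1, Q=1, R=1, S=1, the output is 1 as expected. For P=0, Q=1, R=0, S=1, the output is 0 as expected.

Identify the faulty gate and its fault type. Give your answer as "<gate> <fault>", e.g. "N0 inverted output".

Fault-free values for test 1 (P=0, Q=1, R=1, S=0): N0=0, N1=1, N2=1, N3=0, N4=1, N5=1, N6=0, N7=1, N8=1, N9=1, giving Y=1. Observed 0.
Test 1: faults giving observed 0 are {N5 stuck-at-0, N5 inverted output, N7 stuck-at-0, N7 inverted output, N9 stuck-at-0, N9 inverted output}.
Test 2 (P=1, Q=1, R=1, S=1): fault-free N0=0, N1=1, N2=1, N3=0, N4=0, N5=1, N6=1, N7=1, N8=1, N9=1 → 1; observed 1. Eliminates N7 stuck-at-0, N7 inverted output, N9 stuck-at-0, N9 inverted output.
Test 3 (P=0, Q=1, R=0, S=1): fault-free N0=1, N1=0, N2=0, N3=1, N4=1, N5=0, N6=0, N7=0, N8=0, N9=0 → 0; observed 0. Eliminates N5 inverted output.
Only N5 stuck-at-0 is consistent with every test.

N5 stuck-at-0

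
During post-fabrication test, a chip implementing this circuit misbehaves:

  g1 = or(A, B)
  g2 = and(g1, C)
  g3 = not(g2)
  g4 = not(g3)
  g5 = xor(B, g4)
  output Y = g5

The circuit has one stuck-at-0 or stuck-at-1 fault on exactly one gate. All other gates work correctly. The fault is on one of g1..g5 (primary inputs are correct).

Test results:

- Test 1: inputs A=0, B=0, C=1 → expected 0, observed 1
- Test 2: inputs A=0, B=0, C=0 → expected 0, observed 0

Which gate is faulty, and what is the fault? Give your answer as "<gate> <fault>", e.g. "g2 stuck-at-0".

g1 stuck-at-1

Fault-free values for test 1 (A=0, B=0, C=1): g1=0, g2=0, g3=1, g4=0, g5=0, giving Y=0. Observed 1.
Test 1: faults giving observed 1 are {g1 stuck-at-1, g2 stuck-at-1, g3 stuck-at-0, g4 stuck-at-1, g5 stuck-at-1}.
Test 2 (A=0, B=0, C=0): fault-free g1=0, g2=0, g3=1, g4=0, g5=0 → 0; observed 0. Eliminates g2 stuck-at-1, g3 stuck-at-0, g4 stuck-at-1, g5 stuck-at-1.
Only g1 stuck-at-1 is consistent with every test.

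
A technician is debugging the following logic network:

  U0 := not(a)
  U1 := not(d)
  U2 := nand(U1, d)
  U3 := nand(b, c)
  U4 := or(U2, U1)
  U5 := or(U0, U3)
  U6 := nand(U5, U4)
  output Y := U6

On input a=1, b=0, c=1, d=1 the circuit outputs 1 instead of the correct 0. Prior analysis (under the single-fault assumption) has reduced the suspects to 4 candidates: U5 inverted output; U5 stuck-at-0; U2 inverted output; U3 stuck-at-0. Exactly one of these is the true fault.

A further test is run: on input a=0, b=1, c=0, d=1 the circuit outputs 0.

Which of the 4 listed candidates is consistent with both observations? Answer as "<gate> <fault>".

Evaluate each candidate on input a=0, b=1, c=0, d=1:
  U5 inverted output: U0=1, U1=0, U2=1, U3=1, U4=1, U5=0 [inverted output], U6=1 → 1 — eliminated
  U5 stuck-at-0: U0=1, U1=0, U2=1, U3=1, U4=1, U5=0 [stuck-at-0], U6=1 → 1 — eliminated
  U2 inverted output: U0=1, U1=0, U2=0 [inverted output], U3=1, U4=0, U5=1, U6=1 → 1 — eliminated
  U3 stuck-at-0: U0=1, U1=0, U2=1, U3=0 [stuck-at-0], U4=1, U5=1, U6=0 → 0 — matches
Only U3 stuck-at-0 reproduces the observed 0.

U3 stuck-at-0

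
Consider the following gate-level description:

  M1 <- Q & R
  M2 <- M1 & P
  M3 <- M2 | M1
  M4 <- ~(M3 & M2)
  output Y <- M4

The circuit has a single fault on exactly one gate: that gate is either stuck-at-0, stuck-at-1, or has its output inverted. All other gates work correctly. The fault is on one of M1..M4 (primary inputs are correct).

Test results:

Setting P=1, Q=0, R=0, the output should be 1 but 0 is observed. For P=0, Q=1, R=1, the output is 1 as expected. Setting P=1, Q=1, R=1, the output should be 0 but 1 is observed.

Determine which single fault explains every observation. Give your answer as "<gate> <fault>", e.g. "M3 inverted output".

M1 inverted output

Fault-free values for test 1 (P=1, Q=0, R=0): M1=0, M2=0, M3=0, M4=1, giving Y=1. Observed 0.
Test 1: faults giving observed 0 are {M1 stuck-at-1, M1 inverted output, M2 stuck-at-1, M2 inverted output, M4 stuck-at-0, M4 inverted output}.
Test 2 (P=0, Q=1, R=1): fault-free M1=1, M2=0, M3=1, M4=1 → 1; observed 1. Eliminates M2 stuck-at-1, M2 inverted output, M4 stuck-at-0, M4 inverted output.
Test 3 (P=1, Q=1, R=1): fault-free M1=1, M2=1, M3=1, M4=0 → 0; observed 1. Eliminates M1 stuck-at-1.
Only M1 inverted output is consistent with every test.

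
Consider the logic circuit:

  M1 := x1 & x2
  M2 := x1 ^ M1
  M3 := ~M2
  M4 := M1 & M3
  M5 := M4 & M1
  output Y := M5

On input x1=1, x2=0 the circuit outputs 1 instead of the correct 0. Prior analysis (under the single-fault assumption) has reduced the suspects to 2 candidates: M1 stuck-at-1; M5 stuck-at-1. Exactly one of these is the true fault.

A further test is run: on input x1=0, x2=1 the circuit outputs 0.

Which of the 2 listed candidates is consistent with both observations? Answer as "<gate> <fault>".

Evaluate each candidate on input x1=0, x2=1:
  M1 stuck-at-1: M1=1 [stuck-at-1], M2=1, M3=0, M4=0, M5=0 → 0 — matches
  M5 stuck-at-1: M1=0, M2=0, M3=1, M4=0, M5=1 [stuck-at-1] → 1 — eliminated
Only M1 stuck-at-1 reproduces the observed 0.

M1 stuck-at-1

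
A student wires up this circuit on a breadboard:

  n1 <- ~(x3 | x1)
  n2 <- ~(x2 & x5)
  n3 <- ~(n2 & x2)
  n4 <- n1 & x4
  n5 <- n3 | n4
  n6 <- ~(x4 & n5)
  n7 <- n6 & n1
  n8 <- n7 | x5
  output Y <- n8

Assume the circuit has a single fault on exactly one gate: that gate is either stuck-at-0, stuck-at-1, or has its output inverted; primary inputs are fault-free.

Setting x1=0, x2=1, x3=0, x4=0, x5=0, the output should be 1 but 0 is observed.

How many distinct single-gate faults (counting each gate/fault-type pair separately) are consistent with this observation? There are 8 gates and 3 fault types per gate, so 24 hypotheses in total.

8

Fault-free: n1=1, n2=1, n3=0, n4=0, n5=0, n6=1, n7=1, n8=1 → 1. Observed 0.
  n1: stuck-at-0, inverted output ✓; others ✗
  n2: none of the 3 fault types match ✗
  n3: none of the 3 fault types match ✗
  n4: none of the 3 fault types match ✗
  n5: none of the 3 fault types match ✗
  n6: stuck-at-0, inverted output ✓; others ✗
  n7: stuck-at-0, inverted output ✓; others ✗
  n8: stuck-at-0, inverted output ✓; others ✗
Consistent faults: {n1 stuck-at-0, n1 inverted output, n6 stuck-at-0, n6 inverted output, n7 stuck-at-0, n7 inverted output, n8 stuck-at-0, n8 inverted output} — 8 in all.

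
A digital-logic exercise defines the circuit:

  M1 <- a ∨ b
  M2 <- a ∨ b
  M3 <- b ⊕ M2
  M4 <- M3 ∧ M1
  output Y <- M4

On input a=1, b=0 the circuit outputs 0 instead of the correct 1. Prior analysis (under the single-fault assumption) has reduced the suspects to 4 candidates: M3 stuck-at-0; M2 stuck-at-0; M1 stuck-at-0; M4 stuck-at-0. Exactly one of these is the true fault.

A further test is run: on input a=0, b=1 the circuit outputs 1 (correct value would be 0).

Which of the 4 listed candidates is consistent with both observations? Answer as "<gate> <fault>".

Evaluate each candidate on input a=0, b=1:
  M3 stuck-at-0: M1=1, M2=1, M3=0 [stuck-at-0], M4=0 → 0 — eliminated
  M2 stuck-at-0: M1=1, M2=0 [stuck-at-0], M3=1, M4=1 → 1 — matches
  M1 stuck-at-0: M1=0 [stuck-at-0], M2=1, M3=0, M4=0 → 0 — eliminated
  M4 stuck-at-0: M1=1, M2=1, M3=0, M4=0 [stuck-at-0] → 0 — eliminated
Only M2 stuck-at-0 reproduces the observed 1.

M2 stuck-at-0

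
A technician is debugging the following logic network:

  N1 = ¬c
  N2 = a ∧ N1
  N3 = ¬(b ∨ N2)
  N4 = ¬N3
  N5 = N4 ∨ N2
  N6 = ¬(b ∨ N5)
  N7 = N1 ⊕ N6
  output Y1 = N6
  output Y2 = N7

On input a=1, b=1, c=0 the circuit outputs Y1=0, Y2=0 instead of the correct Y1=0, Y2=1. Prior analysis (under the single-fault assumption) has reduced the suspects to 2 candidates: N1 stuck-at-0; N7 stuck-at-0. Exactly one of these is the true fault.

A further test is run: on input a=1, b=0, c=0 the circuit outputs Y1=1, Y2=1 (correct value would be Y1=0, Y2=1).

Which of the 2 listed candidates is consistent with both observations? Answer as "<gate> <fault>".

N1 stuck-at-0

Evaluate each candidate on input a=1, b=0, c=0:
  N1 stuck-at-0: N1=0 [stuck-at-0], N2=0, N3=1, N4=0, N5=0, N6=1, N7=1 → Y1=1, Y2=1 — matches
  N7 stuck-at-0: N1=1, N2=1, N3=0, N4=1, N5=1, N6=0, N7=0 [stuck-at-0] → Y1=0, Y2=0 — eliminated
Only N1 stuck-at-0 reproduces the observed Y1=1, Y2=1.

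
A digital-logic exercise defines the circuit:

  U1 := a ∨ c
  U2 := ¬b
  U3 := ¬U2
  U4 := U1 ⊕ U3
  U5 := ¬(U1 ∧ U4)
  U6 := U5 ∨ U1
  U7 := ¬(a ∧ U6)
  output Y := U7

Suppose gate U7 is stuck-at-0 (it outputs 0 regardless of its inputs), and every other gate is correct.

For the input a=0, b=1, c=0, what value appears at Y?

0

Propagate with U7 forced: U1=0, U2=0, U3=1, U4=1, U5=1, U6=1, U7=0 [stuck-at-0].
So Y = 0. (Without the fault it would be 1.)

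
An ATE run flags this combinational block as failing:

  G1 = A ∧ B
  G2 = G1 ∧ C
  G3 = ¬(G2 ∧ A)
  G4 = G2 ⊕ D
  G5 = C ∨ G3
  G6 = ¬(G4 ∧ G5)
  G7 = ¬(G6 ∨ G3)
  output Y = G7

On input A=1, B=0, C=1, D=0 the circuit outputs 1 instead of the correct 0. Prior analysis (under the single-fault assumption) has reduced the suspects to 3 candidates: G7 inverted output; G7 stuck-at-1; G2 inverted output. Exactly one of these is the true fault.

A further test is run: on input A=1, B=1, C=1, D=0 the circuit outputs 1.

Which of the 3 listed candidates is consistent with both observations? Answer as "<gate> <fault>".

Evaluate each candidate on input A=1, B=1, C=1, D=0:
  G7 inverted output: G1=1, G2=1, G3=0, G4=1, G5=1, G6=0, G7=0 [inverted output] → 0 — eliminated
  G7 stuck-at-1: G1=1, G2=1, G3=0, G4=1, G5=1, G6=0, G7=1 [stuck-at-1] → 1 — matches
  G2 inverted output: G1=1, G2=0 [inverted output], G3=1, G4=0, G5=1, G6=1, G7=0 → 0 — eliminated
Only G7 stuck-at-1 reproduces the observed 1.

G7 stuck-at-1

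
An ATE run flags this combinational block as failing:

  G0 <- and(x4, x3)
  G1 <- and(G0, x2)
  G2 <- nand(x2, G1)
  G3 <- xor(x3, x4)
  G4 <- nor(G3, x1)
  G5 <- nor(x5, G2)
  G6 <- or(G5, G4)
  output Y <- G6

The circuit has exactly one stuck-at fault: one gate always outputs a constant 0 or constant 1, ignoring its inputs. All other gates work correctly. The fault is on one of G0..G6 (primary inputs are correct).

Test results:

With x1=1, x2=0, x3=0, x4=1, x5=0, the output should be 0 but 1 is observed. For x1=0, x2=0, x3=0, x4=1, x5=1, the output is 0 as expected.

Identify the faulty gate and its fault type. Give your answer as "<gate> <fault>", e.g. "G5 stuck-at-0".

G2 stuck-at-0

Fault-free values for test 1 (x1=1, x2=0, x3=0, x4=1, x5=0): G0=0, G1=0, G2=1, G3=1, G4=0, G5=0, G6=0, giving Y=0. Observed 1.
Test 1: faults giving observed 1 are {G2 stuck-at-0, G4 stuck-at-1, G5 stuck-at-1, G6 stuck-at-1}.
Test 2 (x1=0, x2=0, x3=0, x4=1, x5=1): fault-free G0=0, G1=0, G2=1, G3=1, G4=0, G5=0, G6=0 → 0; observed 0. Eliminates G4 stuck-at-1, G5 stuck-at-1, G6 stuck-at-1.
Only G2 stuck-at-0 is consistent with every test.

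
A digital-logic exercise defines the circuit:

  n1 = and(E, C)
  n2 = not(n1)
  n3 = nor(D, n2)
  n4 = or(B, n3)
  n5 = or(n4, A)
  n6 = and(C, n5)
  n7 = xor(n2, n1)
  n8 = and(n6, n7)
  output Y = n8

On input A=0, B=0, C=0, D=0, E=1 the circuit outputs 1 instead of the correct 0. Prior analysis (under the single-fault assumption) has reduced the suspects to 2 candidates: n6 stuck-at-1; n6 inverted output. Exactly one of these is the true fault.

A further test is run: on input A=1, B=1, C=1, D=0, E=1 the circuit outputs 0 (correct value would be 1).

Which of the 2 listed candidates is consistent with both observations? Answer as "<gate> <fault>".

n6 inverted output

Evaluate each candidate on input A=1, B=1, C=1, D=0, E=1:
  n6 stuck-at-1: n1=1, n2=0, n3=1, n4=1, n5=1, n6=1 [stuck-at-1], n7=1, n8=1 → 1 — eliminated
  n6 inverted output: n1=1, n2=0, n3=1, n4=1, n5=1, n6=0 [inverted output], n7=1, n8=0 → 0 — matches
Only n6 inverted output reproduces the observed 0.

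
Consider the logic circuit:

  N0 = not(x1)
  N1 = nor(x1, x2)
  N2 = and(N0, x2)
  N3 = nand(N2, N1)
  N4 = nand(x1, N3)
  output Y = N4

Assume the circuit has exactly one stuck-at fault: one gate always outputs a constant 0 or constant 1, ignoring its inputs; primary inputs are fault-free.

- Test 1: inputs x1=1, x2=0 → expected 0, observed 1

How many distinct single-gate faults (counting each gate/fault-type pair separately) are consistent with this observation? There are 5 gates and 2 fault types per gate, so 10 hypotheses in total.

Fault-free: N0=0, N1=0, N2=0, N3=1, N4=0 → 0. Observed 1.
  N0 stuck-at-0: output 0 ✗
  N0 stuck-at-1: output 0 ✗
  N1 stuck-at-0: output 0 ✗
  N1 stuck-at-1: output 0 ✗
  N2 stuck-at-0: output 0 ✗
  N2 stuck-at-1: output 0 ✗
  N3 stuck-at-0: output 1 ✓
  N3 stuck-at-1: output 0 ✗
  N4 stuck-at-0: output 0 ✗
  N4 stuck-at-1: output 1 ✓
Consistent faults: {N3 stuck-at-0, N4 stuck-at-1} — 2 in all.

2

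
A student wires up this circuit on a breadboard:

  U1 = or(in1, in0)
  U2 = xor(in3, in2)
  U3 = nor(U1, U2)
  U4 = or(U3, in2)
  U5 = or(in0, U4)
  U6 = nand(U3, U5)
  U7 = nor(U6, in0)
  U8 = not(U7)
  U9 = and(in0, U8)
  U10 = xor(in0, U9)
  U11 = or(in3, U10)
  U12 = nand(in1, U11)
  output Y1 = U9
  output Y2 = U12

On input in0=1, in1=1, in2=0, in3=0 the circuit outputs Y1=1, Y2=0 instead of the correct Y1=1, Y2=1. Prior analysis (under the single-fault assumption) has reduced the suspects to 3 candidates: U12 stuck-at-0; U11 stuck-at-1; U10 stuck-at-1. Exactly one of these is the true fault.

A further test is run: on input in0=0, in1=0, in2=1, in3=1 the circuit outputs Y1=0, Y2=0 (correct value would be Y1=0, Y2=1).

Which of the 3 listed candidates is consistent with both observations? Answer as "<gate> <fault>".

U12 stuck-at-0

Evaluate each candidate on input in0=0, in1=0, in2=1, in3=1:
  U12 stuck-at-0: U1=0, U2=0, U3=1, U4=1, U5=1, U6=0, U7=1, U8=0, U9=0, U10=0, U11=1, U12=0 [stuck-at-0] → Y1=0, Y2=0 — matches
  U11 stuck-at-1: U1=0, U2=0, U3=1, U4=1, U5=1, U6=0, U7=1, U8=0, U9=0, U10=0, U11=1 [stuck-at-1], U12=1 → Y1=0, Y2=1 — eliminated
  U10 stuck-at-1: U1=0, U2=0, U3=1, U4=1, U5=1, U6=0, U7=1, U8=0, U9=0, U10=1 [stuck-at-1], U11=1, U12=1 → Y1=0, Y2=1 — eliminated
Only U12 stuck-at-0 reproduces the observed Y1=0, Y2=0.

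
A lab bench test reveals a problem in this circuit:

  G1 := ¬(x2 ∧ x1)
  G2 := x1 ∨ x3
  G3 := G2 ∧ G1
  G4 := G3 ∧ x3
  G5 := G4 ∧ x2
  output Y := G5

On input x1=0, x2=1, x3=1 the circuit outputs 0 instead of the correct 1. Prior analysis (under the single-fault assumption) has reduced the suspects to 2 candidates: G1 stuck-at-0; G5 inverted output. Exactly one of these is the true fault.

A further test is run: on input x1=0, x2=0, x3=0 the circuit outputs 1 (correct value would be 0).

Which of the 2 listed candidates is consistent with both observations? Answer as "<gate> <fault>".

Evaluate each candidate on input x1=0, x2=0, x3=0:
  G1 stuck-at-0: G1=0 [stuck-at-0], G2=0, G3=0, G4=0, G5=0 → 0 — eliminated
  G5 inverted output: G1=1, G2=0, G3=0, G4=0, G5=1 [inverted output] → 1 — matches
Only G5 inverted output reproduces the observed 1.

G5 inverted output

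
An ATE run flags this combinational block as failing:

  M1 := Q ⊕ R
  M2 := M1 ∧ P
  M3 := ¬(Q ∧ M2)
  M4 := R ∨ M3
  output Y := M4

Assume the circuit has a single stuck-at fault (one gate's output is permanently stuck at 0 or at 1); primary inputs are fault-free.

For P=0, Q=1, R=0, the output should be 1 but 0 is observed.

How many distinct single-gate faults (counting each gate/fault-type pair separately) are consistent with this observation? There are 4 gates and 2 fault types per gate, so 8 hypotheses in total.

3

Fault-free: M1=1, M2=0, M3=1, M4=1 → 1. Observed 0.
  M1 stuck-at-0: output 1 ✗
  M1 stuck-at-1: output 1 ✗
  M2 stuck-at-0: output 1 ✗
  M2 stuck-at-1: output 0 ✓
  M3 stuck-at-0: output 0 ✓
  M3 stuck-at-1: output 1 ✗
  M4 stuck-at-0: output 0 ✓
  M4 stuck-at-1: output 1 ✗
Consistent faults: {M2 stuck-at-1, M3 stuck-at-0, M4 stuck-at-0} — 3 in all.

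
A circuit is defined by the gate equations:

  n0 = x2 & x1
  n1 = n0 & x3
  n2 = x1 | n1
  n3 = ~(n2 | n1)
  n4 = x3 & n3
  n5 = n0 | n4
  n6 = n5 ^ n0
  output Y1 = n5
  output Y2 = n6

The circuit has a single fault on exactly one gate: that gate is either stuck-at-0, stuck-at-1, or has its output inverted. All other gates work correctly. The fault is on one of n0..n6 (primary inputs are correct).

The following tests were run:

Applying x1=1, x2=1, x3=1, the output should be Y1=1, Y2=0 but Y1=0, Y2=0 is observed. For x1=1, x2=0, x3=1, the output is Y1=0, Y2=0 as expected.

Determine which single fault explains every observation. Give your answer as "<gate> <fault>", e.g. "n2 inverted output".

n0 stuck-at-0

Fault-free values for test 1 (x1=1, x2=1, x3=1): n0=1, n1=1, n2=1, n3=0, n4=0, n5=1, n6=0, giving Y1=1, Y2=0. Observed Y1=0, Y2=0.
Test 1: faults giving observed Y1=0, Y2=0 are {n0 stuck-at-0, n0 inverted output}.
Test 2 (x1=1, x2=0, x3=1): fault-free n0=0, n1=0, n2=1, n3=0, n4=0, n5=0, n6=0 → Y1=0, Y2=0; observed Y1=0, Y2=0. Eliminates n0 inverted output.
Only n0 stuck-at-0 is consistent with every test.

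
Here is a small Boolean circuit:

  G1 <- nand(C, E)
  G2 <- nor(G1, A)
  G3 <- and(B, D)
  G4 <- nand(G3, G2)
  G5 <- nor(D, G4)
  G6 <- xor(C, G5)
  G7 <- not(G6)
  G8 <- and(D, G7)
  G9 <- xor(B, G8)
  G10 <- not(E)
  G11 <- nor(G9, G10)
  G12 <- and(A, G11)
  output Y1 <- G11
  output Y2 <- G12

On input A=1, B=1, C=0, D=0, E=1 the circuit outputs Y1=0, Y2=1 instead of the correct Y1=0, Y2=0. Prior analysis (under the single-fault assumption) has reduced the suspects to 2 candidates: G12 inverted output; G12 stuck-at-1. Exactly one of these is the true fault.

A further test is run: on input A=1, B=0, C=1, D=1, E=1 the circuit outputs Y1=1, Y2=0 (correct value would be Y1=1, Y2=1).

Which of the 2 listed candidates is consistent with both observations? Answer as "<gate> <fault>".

Evaluate each candidate on input A=1, B=0, C=1, D=1, E=1:
  G12 inverted output: G1=0, G2=0, G3=0, G4=1, G5=0, G6=1, G7=0, G8=0, G9=0, G10=0, G11=1, G12=0 [inverted output] → Y1=1, Y2=0 — matches
  G12 stuck-at-1: G1=0, G2=0, G3=0, G4=1, G5=0, G6=1, G7=0, G8=0, G9=0, G10=0, G11=1, G12=1 [stuck-at-1] → Y1=1, Y2=1 — eliminated
Only G12 inverted output reproduces the observed Y1=1, Y2=0.

G12 inverted output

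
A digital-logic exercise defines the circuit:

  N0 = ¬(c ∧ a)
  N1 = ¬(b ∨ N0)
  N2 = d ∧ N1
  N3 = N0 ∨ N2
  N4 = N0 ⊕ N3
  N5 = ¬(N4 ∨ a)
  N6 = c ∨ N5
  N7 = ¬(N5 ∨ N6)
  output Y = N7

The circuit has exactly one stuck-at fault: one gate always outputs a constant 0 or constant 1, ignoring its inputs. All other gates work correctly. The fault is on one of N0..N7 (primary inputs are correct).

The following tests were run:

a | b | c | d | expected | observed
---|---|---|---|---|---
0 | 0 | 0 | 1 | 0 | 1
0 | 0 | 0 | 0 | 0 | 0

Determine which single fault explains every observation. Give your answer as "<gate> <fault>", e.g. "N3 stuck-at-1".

N0 stuck-at-0

Fault-free values for test 1 (a=0, b=0, c=0, d=1): N0=1, N1=0, N2=0, N3=1, N4=0, N5=1, N6=1, N7=0, giving Y=0. Observed 1.
Test 1: faults giving observed 1 are {N0 stuck-at-0, N3 stuck-at-0, N4 stuck-at-1, N5 stuck-at-0, N7 stuck-at-1}.
Test 2 (a=0, b=0, c=0, d=0): fault-free N0=1, N1=0, N2=0, N3=1, N4=0, N5=1, N6=1, N7=0 → 0; observed 0. Eliminates N3 stuck-at-0, N4 stuck-at-1, N5 stuck-at-0, N7 stuck-at-1.
Only N0 stuck-at-0 is consistent with every test.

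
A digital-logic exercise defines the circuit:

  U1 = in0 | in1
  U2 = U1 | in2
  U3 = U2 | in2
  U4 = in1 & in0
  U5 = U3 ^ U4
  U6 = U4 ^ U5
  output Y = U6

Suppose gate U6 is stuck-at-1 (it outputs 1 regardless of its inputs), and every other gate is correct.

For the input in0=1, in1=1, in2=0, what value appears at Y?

Propagate with U6 forced: U1=1, U2=1, U3=1, U4=1, U5=0, U6=1 [stuck-at-1].
So Y = 1. (Same as the fault-free value — the fault is masked on this input.)

1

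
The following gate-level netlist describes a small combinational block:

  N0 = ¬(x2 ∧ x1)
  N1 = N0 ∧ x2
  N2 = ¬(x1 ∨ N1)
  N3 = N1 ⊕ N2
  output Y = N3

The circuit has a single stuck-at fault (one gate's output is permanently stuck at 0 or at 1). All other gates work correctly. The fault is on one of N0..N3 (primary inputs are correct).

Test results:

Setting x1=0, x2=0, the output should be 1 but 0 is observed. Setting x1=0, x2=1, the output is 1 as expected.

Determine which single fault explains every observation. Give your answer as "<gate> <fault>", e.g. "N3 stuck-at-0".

Fault-free values for test 1 (x1=0, x2=0): N0=1, N1=0, N2=1, N3=1, giving Y=1. Observed 0.
Test 1: faults giving observed 0 are {N2 stuck-at-0, N3 stuck-at-0}.
Test 2 (x1=0, x2=1): fault-free N0=1, N1=1, N2=0, N3=1 → 1; observed 1. Eliminates N3 stuck-at-0.
Only N2 stuck-at-0 is consistent with every test.

N2 stuck-at-0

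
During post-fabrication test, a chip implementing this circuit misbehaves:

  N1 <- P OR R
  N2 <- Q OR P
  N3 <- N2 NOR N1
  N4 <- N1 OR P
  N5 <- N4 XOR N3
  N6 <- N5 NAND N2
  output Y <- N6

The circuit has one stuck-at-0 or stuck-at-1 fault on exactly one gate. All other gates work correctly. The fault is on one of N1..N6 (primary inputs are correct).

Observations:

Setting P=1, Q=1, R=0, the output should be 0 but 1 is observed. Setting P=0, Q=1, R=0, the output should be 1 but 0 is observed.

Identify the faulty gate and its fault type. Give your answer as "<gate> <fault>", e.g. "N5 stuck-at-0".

N3 stuck-at-1

Fault-free values for test 1 (P=1, Q=1, R=0): N1=1, N2=1, N3=0, N4=1, N5=1, N6=0, giving Y=0. Observed 1.
Test 1: faults giving observed 1 are {N2 stuck-at-0, N3 stuck-at-1, N4 stuck-at-0, N5 stuck-at-0, N6 stuck-at-1}.
Test 2 (P=0, Q=1, R=0): fault-free N1=0, N2=1, N3=0, N4=0, N5=0, N6=1 → 1; observed 0. Eliminates N2 stuck-at-0, N4 stuck-at-0, N5 stuck-at-0, N6 stuck-at-1.
Only N3 stuck-at-1 is consistent with every test.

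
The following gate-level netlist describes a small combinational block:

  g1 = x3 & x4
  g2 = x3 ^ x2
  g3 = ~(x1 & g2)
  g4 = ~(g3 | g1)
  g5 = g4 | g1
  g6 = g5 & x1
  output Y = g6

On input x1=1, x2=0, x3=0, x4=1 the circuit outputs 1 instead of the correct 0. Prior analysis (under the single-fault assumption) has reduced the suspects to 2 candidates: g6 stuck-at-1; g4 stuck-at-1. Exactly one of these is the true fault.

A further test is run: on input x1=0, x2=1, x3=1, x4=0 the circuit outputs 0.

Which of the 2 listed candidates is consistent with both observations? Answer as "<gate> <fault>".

g4 stuck-at-1

Evaluate each candidate on input x1=0, x2=1, x3=1, x4=0:
  g6 stuck-at-1: g1=0, g2=0, g3=1, g4=0, g5=0, g6=1 [stuck-at-1] → 1 — eliminated
  g4 stuck-at-1: g1=0, g2=0, g3=1, g4=1 [stuck-at-1], g5=1, g6=0 → 0 — matches
Only g4 stuck-at-1 reproduces the observed 0.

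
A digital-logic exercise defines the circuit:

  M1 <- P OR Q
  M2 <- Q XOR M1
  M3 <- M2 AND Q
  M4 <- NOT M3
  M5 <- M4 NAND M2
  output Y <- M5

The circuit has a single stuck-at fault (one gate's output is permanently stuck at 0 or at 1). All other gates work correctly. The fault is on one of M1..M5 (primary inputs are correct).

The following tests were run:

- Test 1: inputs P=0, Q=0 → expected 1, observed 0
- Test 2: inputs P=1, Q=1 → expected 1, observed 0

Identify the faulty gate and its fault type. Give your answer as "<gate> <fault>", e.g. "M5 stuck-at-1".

Fault-free values for test 1 (P=0, Q=0): M1=0, M2=0, M3=0, M4=1, M5=1, giving Y=1. Observed 0.
Test 1: faults giving observed 0 are {M1 stuck-at-1, M2 stuck-at-1, M5 stuck-at-0}.
Test 2 (P=1, Q=1): fault-free M1=1, M2=0, M3=0, M4=1, M5=1 → 1; observed 0. Eliminates M1 stuck-at-1, M2 stuck-at-1.
Only M5 stuck-at-0 is consistent with every test.

M5 stuck-at-0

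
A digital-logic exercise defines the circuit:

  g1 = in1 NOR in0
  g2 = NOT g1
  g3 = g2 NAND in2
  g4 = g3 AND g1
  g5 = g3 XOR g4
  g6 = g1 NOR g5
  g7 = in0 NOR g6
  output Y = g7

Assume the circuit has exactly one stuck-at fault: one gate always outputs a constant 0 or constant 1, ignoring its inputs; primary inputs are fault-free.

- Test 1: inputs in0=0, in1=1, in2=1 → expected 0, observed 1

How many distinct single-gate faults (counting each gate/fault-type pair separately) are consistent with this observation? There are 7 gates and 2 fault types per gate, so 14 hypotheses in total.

7

Fault-free: g1=0, g2=1, g3=0, g4=0, g5=0, g6=1, g7=0 → 0. Observed 1.
  g1 stuck-at-0: output 0 ✗
  g1 stuck-at-1: output 1 ✓
  g2 stuck-at-0: output 1 ✓
  g2 stuck-at-1: output 0 ✗
  g3 stuck-at-0: output 0 ✗
  g3 stuck-at-1: output 1 ✓
  g4 stuck-at-0: output 0 ✗
  g4 stuck-at-1: output 1 ✓
  g5 stuck-at-0: output 0 ✗
  g5 stuck-at-1: output 1 ✓
  g6 stuck-at-0: output 1 ✓
  g6 stuck-at-1: output 0 ✗
  g7 stuck-at-0: output 0 ✗
  g7 stuck-at-1: output 1 ✓
Consistent faults: {g1 stuck-at-1, g2 stuck-at-0, g3 stuck-at-1, g4 stuck-at-1, g5 stuck-at-1, g6 stuck-at-0, g7 stuck-at-1} — 7 in all.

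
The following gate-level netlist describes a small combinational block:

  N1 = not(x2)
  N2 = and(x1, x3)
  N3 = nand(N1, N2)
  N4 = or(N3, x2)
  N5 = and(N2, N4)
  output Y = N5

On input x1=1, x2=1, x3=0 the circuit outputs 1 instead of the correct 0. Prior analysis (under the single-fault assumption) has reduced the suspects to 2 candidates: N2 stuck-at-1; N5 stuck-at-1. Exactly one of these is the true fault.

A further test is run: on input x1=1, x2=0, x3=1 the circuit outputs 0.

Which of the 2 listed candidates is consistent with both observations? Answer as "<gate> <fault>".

Evaluate each candidate on input x1=1, x2=0, x3=1:
  N2 stuck-at-1: N1=1, N2=1 [stuck-at-1], N3=0, N4=0, N5=0 → 0 — matches
  N5 stuck-at-1: N1=1, N2=1, N3=0, N4=0, N5=1 [stuck-at-1] → 1 — eliminated
Only N2 stuck-at-1 reproduces the observed 0.

N2 stuck-at-1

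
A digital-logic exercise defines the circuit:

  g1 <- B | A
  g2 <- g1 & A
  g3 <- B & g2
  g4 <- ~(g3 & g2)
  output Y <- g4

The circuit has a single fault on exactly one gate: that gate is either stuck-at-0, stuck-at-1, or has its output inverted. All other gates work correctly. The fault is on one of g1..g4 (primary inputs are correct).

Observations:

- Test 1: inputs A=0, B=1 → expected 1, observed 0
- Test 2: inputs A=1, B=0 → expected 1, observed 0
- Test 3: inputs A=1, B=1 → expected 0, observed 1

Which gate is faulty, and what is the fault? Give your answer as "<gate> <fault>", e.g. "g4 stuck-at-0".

g4 inverted output

Fault-free values for test 1 (A=0, B=1): g1=1, g2=0, g3=0, g4=1, giving Y=1. Observed 0.
Test 1: faults giving observed 0 are {g2 stuck-at-1, g2 inverted output, g4 stuck-at-0, g4 inverted output}.
Test 2 (A=1, B=0): fault-free g1=1, g2=1, g3=0, g4=1 → 1; observed 0. Eliminates g2 stuck-at-1, g2 inverted output.
Test 3 (A=1, B=1): fault-free g1=1, g2=1, g3=1, g4=0 → 0; observed 1. Eliminates g4 stuck-at-0.
Only g4 inverted output is consistent with every test.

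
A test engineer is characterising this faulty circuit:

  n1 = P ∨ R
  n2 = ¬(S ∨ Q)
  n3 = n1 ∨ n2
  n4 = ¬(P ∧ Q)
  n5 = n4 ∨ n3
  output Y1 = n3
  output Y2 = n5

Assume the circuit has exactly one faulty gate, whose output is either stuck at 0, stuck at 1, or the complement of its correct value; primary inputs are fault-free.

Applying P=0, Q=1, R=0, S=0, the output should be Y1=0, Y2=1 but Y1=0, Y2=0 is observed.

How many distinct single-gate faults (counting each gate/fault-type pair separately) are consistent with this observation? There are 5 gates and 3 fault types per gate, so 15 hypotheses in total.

Fault-free: n1=0, n2=0, n3=0, n4=1, n5=1 → Y1=0, Y2=1. Observed Y1=0, Y2=0.
  n1: none of the 3 fault types match ✗
  n2: none of the 3 fault types match ✗
  n3: none of the 3 fault types match ✗
  n4: stuck-at-0, inverted output ✓; others ✗
  n5: stuck-at-0, inverted output ✓; others ✗
Consistent faults: {n4 stuck-at-0, n4 inverted output, n5 stuck-at-0, n5 inverted output} — 4 in all.

4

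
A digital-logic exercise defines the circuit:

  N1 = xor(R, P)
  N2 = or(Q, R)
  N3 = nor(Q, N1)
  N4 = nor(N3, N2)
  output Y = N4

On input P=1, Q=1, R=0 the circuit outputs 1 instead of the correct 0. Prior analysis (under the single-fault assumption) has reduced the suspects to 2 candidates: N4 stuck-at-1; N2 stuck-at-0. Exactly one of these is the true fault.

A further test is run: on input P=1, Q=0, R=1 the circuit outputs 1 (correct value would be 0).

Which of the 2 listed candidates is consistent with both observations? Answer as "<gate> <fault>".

N4 stuck-at-1

Evaluate each candidate on input P=1, Q=0, R=1:
  N4 stuck-at-1: N1=0, N2=1, N3=1, N4=1 [stuck-at-1] → 1 — matches
  N2 stuck-at-0: N1=0, N2=0 [stuck-at-0], N3=1, N4=0 → 0 — eliminated
Only N4 stuck-at-1 reproduces the observed 1.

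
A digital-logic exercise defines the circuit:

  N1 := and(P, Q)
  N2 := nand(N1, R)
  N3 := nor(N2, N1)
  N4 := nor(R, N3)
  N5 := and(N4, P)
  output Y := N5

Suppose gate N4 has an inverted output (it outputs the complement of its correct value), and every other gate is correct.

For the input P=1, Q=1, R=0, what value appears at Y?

Propagate with N4 forced: N1=1, N2=1, N3=0, N4=0 [inverted output], N5=0.
So Y = 0. (Without the fault it would be 1.)

0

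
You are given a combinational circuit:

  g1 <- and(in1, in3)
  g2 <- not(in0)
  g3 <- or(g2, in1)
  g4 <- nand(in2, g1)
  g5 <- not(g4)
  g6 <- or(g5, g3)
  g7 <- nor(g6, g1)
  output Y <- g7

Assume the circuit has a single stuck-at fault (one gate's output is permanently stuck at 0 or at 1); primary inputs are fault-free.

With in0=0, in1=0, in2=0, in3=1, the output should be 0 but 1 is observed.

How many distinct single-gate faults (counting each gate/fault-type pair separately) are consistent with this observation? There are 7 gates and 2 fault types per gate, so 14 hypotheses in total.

Fault-free: g1=0, g2=1, g3=1, g4=1, g5=0, g6=1, g7=0 → 0. Observed 1.
  g1 stuck-at-0: output 0 ✗
  g1 stuck-at-1: output 0 ✗
  g2 stuck-at-0: output 1 ✓
  g2 stuck-at-1: output 0 ✗
  g3 stuck-at-0: output 1 ✓
  g3 stuck-at-1: output 0 ✗
  g4 stuck-at-0: output 0 ✗
  g4 stuck-at-1: output 0 ✗
  g5 stuck-at-0: output 0 ✗
  g5 stuck-at-1: output 0 ✗
  g6 stuck-at-0: output 1 ✓
  g6 stuck-at-1: output 0 ✗
  g7 stuck-at-0: output 0 ✗
  g7 stuck-at-1: output 1 ✓
Consistent faults: {g2 stuck-at-0, g3 stuck-at-0, g6 stuck-at-0, g7 stuck-at-1} — 4 in all.

4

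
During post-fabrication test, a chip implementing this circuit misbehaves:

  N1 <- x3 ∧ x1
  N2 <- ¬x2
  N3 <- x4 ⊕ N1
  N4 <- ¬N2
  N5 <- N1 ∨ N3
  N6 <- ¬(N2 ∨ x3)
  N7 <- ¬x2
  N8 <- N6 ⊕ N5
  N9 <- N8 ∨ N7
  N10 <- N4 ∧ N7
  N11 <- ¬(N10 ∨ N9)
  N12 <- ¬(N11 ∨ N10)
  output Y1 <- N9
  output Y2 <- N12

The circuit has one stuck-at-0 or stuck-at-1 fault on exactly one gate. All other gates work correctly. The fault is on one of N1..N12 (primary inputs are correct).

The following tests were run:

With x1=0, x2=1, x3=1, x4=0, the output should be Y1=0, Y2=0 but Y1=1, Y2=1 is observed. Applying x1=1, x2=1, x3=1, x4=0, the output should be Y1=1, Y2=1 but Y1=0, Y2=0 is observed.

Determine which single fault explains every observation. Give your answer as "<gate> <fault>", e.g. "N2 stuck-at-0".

N6 stuck-at-1

Fault-free values for test 1 (x1=0, x2=1, x3=1, x4=0): N1=0, N2=0, N3=0, N4=1, N5=0, N6=0, N7=0, N8=0, N9=0, N10=0, N11=1, N12=0, giving Y1=0, Y2=0. Observed Y1=1, Y2=1.
Test 1: faults giving observed Y1=1, Y2=1 are {N1 stuck-at-1, N3 stuck-at-1, N5 stuck-at-1, N6 stuck-at-1, N8 stuck-at-1, N9 stuck-at-1}.
Test 2 (x1=1, x2=1, x3=1, x4=0): fault-free N1=1, N2=0, N3=1, N4=1, N5=1, N6=0, N7=0, N8=1, N9=1, N10=0, N11=0, N12=1 → Y1=1, Y2=1; observed Y1=0, Y2=0. Eliminates N1 stuck-at-1, N3 stuck-at-1, N5 stuck-at-1, N8 stuck-at-1, N9 stuck-at-1.
Only N6 stuck-at-1 is consistent with every test.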